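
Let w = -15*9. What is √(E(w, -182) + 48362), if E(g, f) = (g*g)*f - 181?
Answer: I*√3268769 ≈ 1808.0*I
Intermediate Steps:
w = -135
E(g, f) = -181 + f*g² (E(g, f) = g²*f - 181 = f*g² - 181 = -181 + f*g²)
√(E(w, -182) + 48362) = √((-181 - 182*(-135)²) + 48362) = √((-181 - 182*18225) + 48362) = √((-181 - 3316950) + 48362) = √(-3317131 + 48362) = √(-3268769) = I*√3268769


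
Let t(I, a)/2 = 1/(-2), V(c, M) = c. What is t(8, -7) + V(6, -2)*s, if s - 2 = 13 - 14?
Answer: 5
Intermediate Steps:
t(I, a) = -1 (t(I, a) = 2/(-2) = 2*(-½) = -1)
s = 1 (s = 2 + (13 - 14) = 2 - 1 = 1)
t(8, -7) + V(6, -2)*s = -1 + 6*1 = -1 + 6 = 5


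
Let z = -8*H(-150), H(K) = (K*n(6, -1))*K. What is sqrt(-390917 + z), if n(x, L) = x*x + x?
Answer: I*sqrt(7950917) ≈ 2819.7*I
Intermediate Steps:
n(x, L) = x + x**2 (n(x, L) = x**2 + x = x + x**2)
H(K) = 42*K**2 (H(K) = (K*(6*(1 + 6)))*K = (K*(6*7))*K = (K*42)*K = (42*K)*K = 42*K**2)
z = -7560000 (z = -336*(-150)**2 = -336*22500 = -8*945000 = -7560000)
sqrt(-390917 + z) = sqrt(-390917 - 7560000) = sqrt(-7950917) = I*sqrt(7950917)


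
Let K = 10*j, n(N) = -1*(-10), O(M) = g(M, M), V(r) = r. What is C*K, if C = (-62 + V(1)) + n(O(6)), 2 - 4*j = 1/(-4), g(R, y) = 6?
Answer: -2295/8 ≈ -286.88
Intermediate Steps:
j = 9/16 (j = ½ - ¼/(-4) = ½ - ¼*(-¼) = ½ + 1/16 = 9/16 ≈ 0.56250)
O(M) = 6
n(N) = 10
K = 45/8 (K = 10*(9/16) = 45/8 ≈ 5.6250)
C = -51 (C = (-62 + 1) + 10 = -61 + 10 = -51)
C*K = -51*45/8 = -2295/8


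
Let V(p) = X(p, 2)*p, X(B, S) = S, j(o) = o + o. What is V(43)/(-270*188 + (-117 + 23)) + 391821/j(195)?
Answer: 3320938599/3305510 ≈ 1004.7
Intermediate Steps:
j(o) = 2*o
V(p) = 2*p
V(43)/(-270*188 + (-117 + 23)) + 391821/j(195) = (2*43)/(-270*188 + (-117 + 23)) + 391821/((2*195)) = 86/(-50760 - 94) + 391821/390 = 86/(-50854) + 391821*(1/390) = 86*(-1/50854) + 130607/130 = -43/25427 + 130607/130 = 3320938599/3305510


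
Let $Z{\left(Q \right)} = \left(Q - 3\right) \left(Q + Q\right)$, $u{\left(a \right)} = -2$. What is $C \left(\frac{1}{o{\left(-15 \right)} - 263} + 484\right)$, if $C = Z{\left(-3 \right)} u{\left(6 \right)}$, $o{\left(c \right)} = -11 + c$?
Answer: $- \frac{10071000}{289} \approx -34848.0$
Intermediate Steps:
$Z{\left(Q \right)} = 2 Q \left(-3 + Q\right)$ ($Z{\left(Q \right)} = \left(-3 + Q\right) 2 Q = 2 Q \left(-3 + Q\right)$)
$C = -72$ ($C = 2 \left(-3\right) \left(-3 - 3\right) \left(-2\right) = 2 \left(-3\right) \left(-6\right) \left(-2\right) = 36 \left(-2\right) = -72$)
$C \left(\frac{1}{o{\left(-15 \right)} - 263} + 484\right) = - 72 \left(\frac{1}{\left(-11 - 15\right) - 263} + 484\right) = - 72 \left(\frac{1}{-26 - 263} + 484\right) = - 72 \left(\frac{1}{-289} + 484\right) = - 72 \left(- \frac{1}{289} + 484\right) = \left(-72\right) \frac{139875}{289} = - \frac{10071000}{289}$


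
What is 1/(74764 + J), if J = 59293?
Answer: 1/134057 ≈ 7.4595e-6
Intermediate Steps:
1/(74764 + J) = 1/(74764 + 59293) = 1/134057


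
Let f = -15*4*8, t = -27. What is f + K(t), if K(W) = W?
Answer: -507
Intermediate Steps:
f = -480 (f = -60*8 = -480)
f + K(t) = -480 - 27 = -507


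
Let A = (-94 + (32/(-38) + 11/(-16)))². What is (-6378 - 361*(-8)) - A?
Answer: -1165911521/92416 ≈ -12616.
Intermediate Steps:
A = 843379681/92416 (A = (-94 + (32*(-1/38) + 11*(-1/16)))² = (-94 + (-16/19 - 11/16))² = (-94 - 465/304)² = (-29041/304)² = 843379681/92416 ≈ 9125.9)
(-6378 - 361*(-8)) - A = (-6378 - 361*(-8)) - 1*843379681/92416 = (-6378 + 2888) - 843379681/92416 = -3490 - 843379681/92416 = -1165911521/92416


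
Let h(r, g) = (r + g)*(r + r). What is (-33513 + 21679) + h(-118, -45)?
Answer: 26634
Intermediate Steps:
h(r, g) = 2*r*(g + r) (h(r, g) = (g + r)*(2*r) = 2*r*(g + r))
(-33513 + 21679) + h(-118, -45) = (-33513 + 21679) + 2*(-118)*(-45 - 118) = -11834 + 2*(-118)*(-163) = -11834 + 38468 = 26634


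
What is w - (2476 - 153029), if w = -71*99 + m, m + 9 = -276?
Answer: 143239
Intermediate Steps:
m = -285 (m = -9 - 276 = -285)
w = -7314 (w = -71*99 - 285 = -7029 - 285 = -7314)
w - (2476 - 153029) = -7314 - (2476 - 153029) = -7314 - 1*(-150553) = -7314 + 150553 = 143239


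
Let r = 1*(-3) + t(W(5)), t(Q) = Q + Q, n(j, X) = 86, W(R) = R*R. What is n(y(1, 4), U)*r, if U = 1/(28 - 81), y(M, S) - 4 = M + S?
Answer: 4042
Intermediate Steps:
y(M, S) = 4 + M + S (y(M, S) = 4 + (M + S) = 4 + M + S)
W(R) = R**2
U = -1/53 (U = 1/(-53) = -1/53 ≈ -0.018868)
t(Q) = 2*Q
r = 47 (r = 1*(-3) + 2*5**2 = -3 + 2*25 = -3 + 50 = 47)
n(y(1, 4), U)*r = 86*47 = 4042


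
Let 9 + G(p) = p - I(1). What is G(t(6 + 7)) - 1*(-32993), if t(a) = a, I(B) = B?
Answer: 32996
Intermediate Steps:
G(p) = -10 + p (G(p) = -9 + (p - 1*1) = -9 + (p - 1) = -9 + (-1 + p) = -10 + p)
G(t(6 + 7)) - 1*(-32993) = (-10 + (6 + 7)) - 1*(-32993) = (-10 + 13) + 32993 = 3 + 32993 = 32996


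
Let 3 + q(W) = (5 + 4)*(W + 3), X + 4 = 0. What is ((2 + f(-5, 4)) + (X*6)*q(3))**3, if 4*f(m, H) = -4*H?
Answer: -1842771176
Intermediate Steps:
X = -4 (X = -4 + 0 = -4)
f(m, H) = -H (f(m, H) = (-4*H)/4 = -H)
q(W) = 24 + 9*W (q(W) = -3 + (5 + 4)*(W + 3) = -3 + 9*(3 + W) = -3 + (27 + 9*W) = 24 + 9*W)
((2 + f(-5, 4)) + (X*6)*q(3))**3 = ((2 - 1*4) + (-4*6)*(24 + 9*3))**3 = ((2 - 4) - 24*(24 + 27))**3 = (-2 - 24*51)**3 = (-2 - 1224)**3 = (-1226)**3 = -1842771176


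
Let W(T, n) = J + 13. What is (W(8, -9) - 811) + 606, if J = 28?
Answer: -164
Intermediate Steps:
W(T, n) = 41 (W(T, n) = 28 + 13 = 41)
(W(8, -9) - 811) + 606 = (41 - 811) + 606 = -770 + 606 = -164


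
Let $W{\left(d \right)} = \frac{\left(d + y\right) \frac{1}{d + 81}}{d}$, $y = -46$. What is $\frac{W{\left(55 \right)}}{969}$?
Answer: $\frac{3}{2416040} \approx 1.2417 \cdot 10^{-6}$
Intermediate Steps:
$W{\left(d \right)} = \frac{-46 + d}{d \left(81 + d\right)}$ ($W{\left(d \right)} = \frac{\left(d - 46\right) \frac{1}{d + 81}}{d} = \frac{\left(-46 + d\right) \frac{1}{81 + d}}{d} = \frac{\frac{1}{81 + d} \left(-46 + d\right)}{d} = \frac{-46 + d}{d \left(81 + d\right)}$)
$\frac{W{\left(55 \right)}}{969} = \frac{\frac{1}{55} \frac{1}{81 + 55} \left(-46 + 55\right)}{969} = \frac{1}{55} \cdot \frac{1}{136} \cdot 9 \cdot \frac{1}{969} = \frac{9}{7480} \cdot \frac{1}{969} = \frac{3}{2416040}$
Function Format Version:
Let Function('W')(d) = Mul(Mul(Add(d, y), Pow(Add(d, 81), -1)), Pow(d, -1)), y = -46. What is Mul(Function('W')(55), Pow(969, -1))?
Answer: Rational(3, 2416040) ≈ 1.2417e-6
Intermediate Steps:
Function('W')(d) = Mul(Pow(d, -1), Pow(Add(81, d), -1), Add(-46, d)) (Function('W')(d) = Mul(Mul(Add(d, -46), Pow(Add(d, 81), -1)), Pow(d, -1)) = Mul(Mul(Add(-46, d), Pow(Add(81, d), -1)), Pow(d, -1)) = Mul(Mul(Pow(Add(81, d), -1), Add(-46, d)), Pow(d, -1)) = Mul(Pow(d, -1), Pow(Add(81, d), -1), Add(-46, d)))
Mul(Function('W')(55), Pow(969, -1)) = Mul(Mul(Pow(55, -1), Pow(Add(81, 55), -1), Add(-46, 55)), Pow(969, -1)) = Mul(Mul(Rational(1, 55), Pow(136, -1), 9), Rational(1, 969)) = Mul(Mul(Rational(1, 55), Rational(1, 136), 9), Rational(1, 969)) = Mul(Rational(9, 7480), Rational(1, 969)) = Rational(3, 2416040)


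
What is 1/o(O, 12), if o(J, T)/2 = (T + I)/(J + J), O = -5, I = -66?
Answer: 5/54 ≈ 0.092593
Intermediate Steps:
o(J, T) = (-66 + T)/J (o(J, T) = 2*((T - 66)/(J + J)) = 2*((-66 + T)/((2*J))) = 2*((-66 + T)*(1/(2*J))) = 2*((-66 + T)/(2*J)) = (-66 + T)/J)
1/o(O, 12) = 1/((-66 + 12)/(-5)) = 1/(-1/5*(-54)) = 1/(54/5) = 5/54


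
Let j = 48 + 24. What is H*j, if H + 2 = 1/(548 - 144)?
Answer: -14526/101 ≈ -143.82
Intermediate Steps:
j = 72
H = -807/404 (H = -2 + 1/(548 - 144) = -2 + 1/404 = -807/404 ≈ -1.9975)
H*j = -807/404*72 = -14526/101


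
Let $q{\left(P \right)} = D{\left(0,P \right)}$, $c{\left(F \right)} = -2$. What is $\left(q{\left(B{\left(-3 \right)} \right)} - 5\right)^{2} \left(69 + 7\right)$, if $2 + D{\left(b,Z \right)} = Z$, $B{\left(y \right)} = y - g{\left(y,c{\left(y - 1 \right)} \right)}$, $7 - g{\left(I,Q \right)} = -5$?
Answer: $36784$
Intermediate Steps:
$g{\left(I,Q \right)} = 12$ ($g{\left(I,Q \right)} = 7 - -5 = 7 + 5 = 12$)
$B{\left(y \right)} = -12 + y$ ($B{\left(y \right)} = y - 12 = -12 + y$)
$D{\left(b,Z \right)} = -2 + Z$
$q{\left(P \right)} = -2 + P$
$\left(q{\left(B{\left(-3 \right)} \right)} - 5\right)^{2} \left(69 + 7\right) = \left(\left(-2 - 15\right) - 5\right)^{2} \left(69 + 7\right) = \left(\left(-2 - 15\right) - 5\right)^{2} \cdot 76 = \left(-17 - 5\right)^{2} \cdot 76 = \left(-22\right)^{2} \cdot 76 = 484 \cdot 76 = 36784$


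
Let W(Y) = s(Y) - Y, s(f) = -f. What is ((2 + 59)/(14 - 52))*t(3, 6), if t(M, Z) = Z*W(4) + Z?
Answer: 1281/19 ≈ 67.421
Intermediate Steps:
W(Y) = -2*Y (W(Y) = -Y - Y = -2*Y)
t(M, Z) = -7*Z (t(M, Z) = Z*(-2*4) + Z = Z*(-8) + Z = -8*Z + Z = -7*Z)
((2 + 59)/(14 - 52))*t(3, 6) = ((2 + 59)/(14 - 52))*(-7*6) = (61/(-38))*(-42) = (61*(-1/38))*(-42) = -61/38*(-42) = 1281/19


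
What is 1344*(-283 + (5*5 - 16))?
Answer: -368256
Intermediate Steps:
1344*(-283 + (5*5 - 16)) = 1344*(-283 + (25 - 16)) = 1344*(-283 + 9) = 1344*(-274) = -368256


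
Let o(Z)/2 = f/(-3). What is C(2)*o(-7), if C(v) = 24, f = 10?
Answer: -160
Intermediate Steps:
o(Z) = -20/3 (o(Z) = 2*(10/(-3)) = 2*(10*(-⅓)) = 2*(-10/3) = -20/3)
C(2)*o(-7) = 24*(-20/3) = -160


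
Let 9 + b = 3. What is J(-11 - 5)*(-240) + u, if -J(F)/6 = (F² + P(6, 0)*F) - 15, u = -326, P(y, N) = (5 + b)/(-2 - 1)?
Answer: 339034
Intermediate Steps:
b = -6 (b = -9 + 3 = -6)
P(y, N) = ⅓ (P(y, N) = (5 - 6)/(-2 - 1) = -1/(-3) = -1*(-⅓) = ⅓)
J(F) = 90 - 6*F² - 2*F (J(F) = -6*((F² + F/3) - 15) = -6*(-15 + F² + F/3) = 90 - 6*F² - 2*F)
J(-11 - 5)*(-240) + u = (90 - 6*(-11 - 5)² - 2*(-11 - 5))*(-240) - 326 = (90 - 6*(-16)² - 2*(-16))*(-240) - 326 = (90 - 6*256 + 32)*(-240) - 326 = (90 - 1536 + 32)*(-240) - 326 = -1414*(-240) - 326 = 339360 - 326 = 339034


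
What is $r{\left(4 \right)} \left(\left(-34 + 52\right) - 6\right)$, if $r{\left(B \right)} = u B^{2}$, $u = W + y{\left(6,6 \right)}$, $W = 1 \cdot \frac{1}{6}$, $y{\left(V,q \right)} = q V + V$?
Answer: $8096$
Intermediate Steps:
$y{\left(V,q \right)} = V + V q$ ($y{\left(V,q \right)} = V q + V = V + V q$)
$W = \frac{1}{6}$ ($W = 1 \cdot \frac{1}{6} = \frac{1}{6} \approx 0.16667$)
$u = \frac{253}{6}$ ($u = \frac{1}{6} + 6 \left(1 + 6\right) = \frac{1}{6} + 6 \cdot 7 = \frac{1}{6} + 42 = \frac{253}{6} \approx 42.167$)
$r{\left(B \right)} = \frac{253 B^{2}}{6}$
$r{\left(4 \right)} \left(\left(-34 + 52\right) - 6\right) = \frac{253 \cdot 4^{2}}{6} \left(\left(-34 + 52\right) - 6\right) = \frac{253}{6} \cdot 16 \left(18 - 6\right) = \frac{2024}{3} \cdot 12 = 8096$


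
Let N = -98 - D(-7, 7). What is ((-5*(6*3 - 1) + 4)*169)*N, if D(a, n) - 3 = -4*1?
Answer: 1327833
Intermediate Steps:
D(a, n) = -1 (D(a, n) = 3 - 4*1 = 3 - 4 = -1)
N = -97 (N = -98 - 1*(-1) = -98 + 1 = -97)
((-5*(6*3 - 1) + 4)*169)*N = ((-5*(6*3 - 1) + 4)*169)*(-97) = ((-5*(18 - 1) + 4)*169)*(-97) = ((-5*17 + 4)*169)*(-97) = ((-85 + 4)*169)*(-97) = -81*169*(-97) = -13689*(-97) = 1327833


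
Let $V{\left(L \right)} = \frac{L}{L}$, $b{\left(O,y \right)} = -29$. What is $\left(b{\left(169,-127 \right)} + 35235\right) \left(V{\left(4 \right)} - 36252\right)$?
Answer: $-1276252706$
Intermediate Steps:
$V{\left(L \right)} = 1$
$\left(b{\left(169,-127 \right)} + 35235\right) \left(V{\left(4 \right)} - 36252\right) = \left(-29 + 35235\right) \left(1 - 36252\right) = 35206 \left(-36251\right) = -1276252706$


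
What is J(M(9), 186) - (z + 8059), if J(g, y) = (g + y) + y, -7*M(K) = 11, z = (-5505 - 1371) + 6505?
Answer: -51223/7 ≈ -7317.6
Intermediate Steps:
z = -371 (z = -6876 + 6505 = -371)
M(K) = -11/7 (M(K) = -⅐*11 = -11/7)
J(g, y) = g + 2*y
J(M(9), 186) - (z + 8059) = (-11/7 + 2*186) - (-371 + 8059) = (-11/7 + 372) - 1*7688 = 2593/7 - 7688 = -51223/7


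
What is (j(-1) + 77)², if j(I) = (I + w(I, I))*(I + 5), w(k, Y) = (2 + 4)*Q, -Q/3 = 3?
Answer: 20449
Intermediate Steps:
Q = -9 (Q = -3*3 = -9)
w(k, Y) = -54 (w(k, Y) = (2 + 4)*(-9) = 6*(-9) = -54)
j(I) = (-54 + I)*(5 + I) (j(I) = (I - 54)*(I + 5) = (-54 + I)*(5 + I))
(j(-1) + 77)² = ((-270 + (-1)² - 49*(-1)) + 77)² = ((-270 + 1 + 49) + 77)² = (-220 + 77)² = (-143)² = 20449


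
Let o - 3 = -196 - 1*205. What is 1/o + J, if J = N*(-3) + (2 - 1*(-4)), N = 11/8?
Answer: 2981/1592 ≈ 1.8725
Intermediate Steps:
o = -398 (o = 3 + (-196 - 1*205) = 3 + (-196 - 205) = 3 - 401 = -398)
N = 11/8 (N = 11*(1/8) = 11/8 ≈ 1.3750)
J = 15/8 (J = (11/8)*(-3) + (2 - 1*(-4)) = -33/8 + (2 + 4) = -33/8 + 6 = 15/8 ≈ 1.8750)
1/o + J = 1/(-398) + 15/8 = -1/398 + 15/8 = 2981/1592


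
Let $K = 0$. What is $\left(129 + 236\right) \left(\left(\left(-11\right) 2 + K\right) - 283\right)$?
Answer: $-111325$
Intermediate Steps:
$\left(129 + 236\right) \left(\left(\left(-11\right) 2 + K\right) - 283\right) = \left(129 + 236\right) \left(\left(\left(-11\right) 2 + 0\right) - 283\right) = 365 \left(\left(-22 + 0\right) - 283\right) = 365 \left(-22 - 283\right) = 365 \left(-305\right) = -111325$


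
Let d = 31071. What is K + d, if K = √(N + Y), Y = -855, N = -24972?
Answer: 31071 + I*√25827 ≈ 31071.0 + 160.71*I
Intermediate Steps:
K = I*√25827 (K = √(-24972 - 855) = √(-25827) = I*√25827 ≈ 160.71*I)
K + d = I*√25827 + 31071 = 31071 + I*√25827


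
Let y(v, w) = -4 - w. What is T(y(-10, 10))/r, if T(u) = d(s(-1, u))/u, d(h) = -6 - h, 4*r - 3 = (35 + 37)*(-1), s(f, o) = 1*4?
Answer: -20/483 ≈ -0.041408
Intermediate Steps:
s(f, o) = 4
r = -69/4 (r = 3/4 + ((35 + 37)*(-1))/4 = 3/4 + (72*(-1))/4 = 3/4 + (1/4)*(-72) = 3/4 - 18 = -69/4 ≈ -17.250)
T(u) = -10/u (T(u) = (-6 - 1*4)/u = (-6 - 4)/u = -10/u)
T(y(-10, 10))/r = (-10/(-4 - 1*10))/(-69/4) = -10/(-4 - 10)*(-4/69) = -10/(-14)*(-4/69) = -10*(-1/14)*(-4/69) = (5/7)*(-4/69) = -20/483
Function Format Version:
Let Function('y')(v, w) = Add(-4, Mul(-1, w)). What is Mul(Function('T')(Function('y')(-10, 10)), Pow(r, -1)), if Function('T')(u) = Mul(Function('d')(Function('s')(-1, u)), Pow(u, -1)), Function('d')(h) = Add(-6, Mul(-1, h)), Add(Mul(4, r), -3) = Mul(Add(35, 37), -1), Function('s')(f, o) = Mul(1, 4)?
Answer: Rational(-20, 483) ≈ -0.041408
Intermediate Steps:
Function('s')(f, o) = 4
r = Rational(-69, 4) (r = Add(Rational(3, 4), Mul(Rational(1, 4), Mul(Add(35, 37), -1))) = Add(Rational(3, 4), Mul(Rational(1, 4), Mul(72, -1))) = Add(Rational(3, 4), Mul(Rational(1, 4), -72)) = Add(Rational(3, 4), -18) = Rational(-69, 4) ≈ -17.250)
Function('T')(u) = Mul(-10, Pow(u, -1)) (Function('T')(u) = Mul(Add(-6, Mul(-1, 4)), Pow(u, -1)) = Mul(Add(-6, -4), Pow(u, -1)) = Mul(-10, Pow(u, -1)))
Mul(Function('T')(Function('y')(-10, 10)), Pow(r, -1)) = Mul(Mul(-10, Pow(Add(-4, Mul(-1, 10)), -1)), Pow(Rational(-69, 4), -1)) = Mul(Mul(-10, Pow(Add(-4, -10), -1)), Rational(-4, 69)) = Mul(Mul(-10, Pow(-14, -1)), Rational(-4, 69)) = Mul(Mul(-10, Rational(-1, 14)), Rational(-4, 69)) = Mul(Rational(5, 7), Rational(-4, 69)) = Rational(-20, 483)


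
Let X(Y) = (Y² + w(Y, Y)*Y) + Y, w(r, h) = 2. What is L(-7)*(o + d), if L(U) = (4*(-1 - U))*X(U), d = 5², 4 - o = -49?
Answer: 52416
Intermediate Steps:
o = 53 (o = 4 - 1*(-49) = 4 + 49 = 53)
X(Y) = Y² + 3*Y (X(Y) = (Y² + 2*Y) + Y = Y² + 3*Y)
d = 25
L(U) = U*(-4 - 4*U)*(3 + U) (L(U) = (4*(-1 - U))*(U*(3 + U)) = (-4 - 4*U)*(U*(3 + U)) = U*(-4 - 4*U)*(3 + U))
L(-7)*(o + d) = (-4*(-7)*(1 - 7)*(3 - 7))*(53 + 25) = -4*(-7)*(-6)*(-4)*78 = 672*78 = 52416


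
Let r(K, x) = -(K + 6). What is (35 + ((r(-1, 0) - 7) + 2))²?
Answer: 625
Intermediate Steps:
r(K, x) = -6 - K (r(K, x) = -(6 + K) = -6 - K)
(35 + ((r(-1, 0) - 7) + 2))² = (35 + (((-6 - 1*(-1)) - 7) + 2))² = (35 + (((-6 + 1) - 7) + 2))² = (35 + ((-5 - 7) + 2))² = (35 + (-12 + 2))² = (35 - 10)² = 25² = 625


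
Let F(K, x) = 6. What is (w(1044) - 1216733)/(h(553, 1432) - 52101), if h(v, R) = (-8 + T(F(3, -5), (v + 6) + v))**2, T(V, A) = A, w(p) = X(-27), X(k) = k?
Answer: -243352/233343 ≈ -1.0429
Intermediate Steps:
w(p) = -27
h(v, R) = (-2 + 2*v)**2 (h(v, R) = (-8 + ((v + 6) + v))**2 = (-8 + ((6 + v) + v))**2 = (-8 + (6 + 2*v))**2 = (-2 + 2*v)**2)
(w(1044) - 1216733)/(h(553, 1432) - 52101) = (-27 - 1216733)/(4*(-1 + 553)**2 - 52101) = -1216760/(4*552**2 - 52101) = -1216760/(4*304704 - 52101) = -1216760/(1218816 - 52101) = -1216760/1166715 = -1216760*1/1166715 = -243352/233343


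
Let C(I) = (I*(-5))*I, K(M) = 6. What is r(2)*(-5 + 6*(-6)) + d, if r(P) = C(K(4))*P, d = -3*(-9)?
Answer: 14787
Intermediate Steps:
d = 27
C(I) = -5*I**2 (C(I) = (-5*I)*I = -5*I**2)
r(P) = -180*P (r(P) = (-5*6**2)*P = (-5*36)*P = -180*P)
r(2)*(-5 + 6*(-6)) + d = (-180*2)*(-5 + 6*(-6)) + 27 = -360*(-5 - 36) + 27 = -360*(-41) + 27 = 14760 + 27 = 14787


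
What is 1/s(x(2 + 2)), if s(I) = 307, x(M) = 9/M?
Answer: 1/307 ≈ 0.0032573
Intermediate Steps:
1/s(x(2 + 2)) = 1/307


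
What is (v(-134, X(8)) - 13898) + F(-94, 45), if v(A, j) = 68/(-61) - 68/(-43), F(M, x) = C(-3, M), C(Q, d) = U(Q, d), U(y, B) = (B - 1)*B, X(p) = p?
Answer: -13029840/2623 ≈ -4967.5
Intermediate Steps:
U(y, B) = B*(-1 + B) (U(y, B) = (-1 + B)*B = B*(-1 + B))
C(Q, d) = d*(-1 + d)
F(M, x) = M*(-1 + M)
v(A, j) = 1224/2623 (v(A, j) = 68*(-1/61) - 68*(-1/43) = -68/61 + 68/43 = 1224/2623)
(v(-134, X(8)) - 13898) + F(-94, 45) = (1224/2623 - 13898) - 94*(-1 - 94) = -36453230/2623 - 94*(-95) = -36453230/2623 + 8930 = -13029840/2623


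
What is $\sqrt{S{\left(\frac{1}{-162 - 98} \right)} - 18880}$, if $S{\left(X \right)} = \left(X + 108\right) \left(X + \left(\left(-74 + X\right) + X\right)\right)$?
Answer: $\frac{i \sqrt{1816612197}}{260} \approx 163.93 i$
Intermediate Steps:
$S{\left(X \right)} = \left(-74 + 3 X\right) \left(108 + X\right)$ ($S{\left(X \right)} = \left(108 + X\right) \left(X + \left(-74 + 2 X\right)\right) = \left(108 + X\right) \left(-74 + 3 X\right) = \left(-74 + 3 X\right) \left(108 + X\right)$)
$\sqrt{S{\left(\frac{1}{-162 - 98} \right)} - 18880} = \sqrt{\left(-7992 + 3 \left(\frac{1}{-162 - 98}\right)^{2} + \frac{250}{-162 - 98}\right) - 18880} = \sqrt{\left(-7992 + 3 \left(\frac{1}{-260}\right)^{2} + \frac{250}{-260}\right) - 18880} = \sqrt{\left(-7992 + 3 \left(- \frac{1}{260}\right)^{2} + 250 \left(- \frac{1}{260}\right)\right) - 18880} = \sqrt{\left(-7992 + 3 \cdot \frac{1}{67600} - \frac{25}{26}\right) - 18880} = \sqrt{\left(-7992 + \frac{3}{67600} - \frac{25}{26}\right) - 18880} = \sqrt{- \frac{540324197}{67600} - 18880} = \sqrt{- \frac{1816612197}{67600}} = \frac{i \sqrt{1816612197}}{260}$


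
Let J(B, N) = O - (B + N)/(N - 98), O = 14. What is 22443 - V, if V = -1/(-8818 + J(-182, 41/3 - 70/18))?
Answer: 78459897212/3495963 ≈ 22443.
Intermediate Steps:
J(B, N) = 14 - (B + N)/(-98 + N) (J(B, N) = 14 - (B + N)/(N - 98) = 14 - (B + N)/(-98 + N))
V = 397/3495963 (V = -1/(-8818 + (-1372 - 1*(-182) + 13*(41/3 - 70/18))/(-98 + (41/3 - 70/18))) = -1/(-8818 + (-1372 + 182 + 13*(41*(1/3) - 70*1/18))/(-98 + (41*(1/3) - 70*1/18))) = -1/(-8818 + (-1372 + 182 + 13*(41/3 - 35/9))/(-98 + (41/3 - 35/9))) = -1/(-8818 + (-1372 + 182 + 13*(88/9))/(-98 + 88/9)) = -1/(-8818 + (-1372 + 182 + 1144/9)/(-794/9)) = -1/(-8818 - 9/794*(-9566/9)) = -1/(-8818 + 4783/397) = -1/(-3495963/397) = -1*(-397/3495963) = 397/3495963 ≈ 0.00011356)
22443 - V = 22443 - 1*397/3495963 = 22443 - 397/3495963 = 78459897212/3495963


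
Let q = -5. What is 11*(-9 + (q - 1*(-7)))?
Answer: -77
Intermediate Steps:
11*(-9 + (q - 1*(-7))) = 11*(-9 + (-5 - 1*(-7))) = 11*(-9 + (-5 + 7)) = 11*(-9 + 2) = 11*(-7) = -77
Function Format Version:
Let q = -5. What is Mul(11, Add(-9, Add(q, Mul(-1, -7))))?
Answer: -77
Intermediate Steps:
Mul(11, Add(-9, Add(q, Mul(-1, -7)))) = Mul(11, Add(-9, Add(-5, Mul(-1, -7)))) = Mul(11, Add(-9, Add(-5, 7))) = Mul(11, Add(-9, 2)) = Mul(11, -7) = -77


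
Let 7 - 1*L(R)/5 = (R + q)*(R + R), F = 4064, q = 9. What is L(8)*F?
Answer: -5384800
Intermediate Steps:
L(R) = 35 - 10*R*(9 + R) (L(R) = 35 - 5*(R + 9)*(R + R) = 35 - 5*(9 + R)*2*R = 35 - 10*R*(9 + R))
L(8)*F = (35 - 90*8 - 10*8**2)*4064 = (35 - 720 - 10*64)*4064 = (35 - 720 - 640)*4064 = -1325*4064 = -5384800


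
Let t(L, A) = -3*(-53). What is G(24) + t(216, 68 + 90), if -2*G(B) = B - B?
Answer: 159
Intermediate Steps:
t(L, A) = 159
G(B) = 0 (G(B) = -(B - B)/2 = -1/2*0 = 0)
G(24) + t(216, 68 + 90) = 0 + 159 = 159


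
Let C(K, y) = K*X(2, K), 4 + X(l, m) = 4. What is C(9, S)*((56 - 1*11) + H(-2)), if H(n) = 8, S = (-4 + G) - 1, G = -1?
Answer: 0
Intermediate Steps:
X(l, m) = 0 (X(l, m) = -4 + 4 = 0)
S = -6 (S = (-4 - 1) - 1 = -5 - 1 = -6)
C(K, y) = 0 (C(K, y) = K*0 = 0)
C(9, S)*((56 - 1*11) + H(-2)) = 0*((56 - 1*11) + 8) = 0*((56 - 11) + 8) = 0*(45 + 8) = 0*53 = 0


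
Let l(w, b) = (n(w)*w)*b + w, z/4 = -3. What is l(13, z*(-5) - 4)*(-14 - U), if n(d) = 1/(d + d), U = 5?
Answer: -779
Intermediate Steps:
n(d) = 1/(2*d)
z = -12 (z = 4*(-3) = -12)
l(w, b) = w + b/2 (l(w, b) = ((1/(2*w))*w)*b + w = b/2 + w = w + b/2)
l(13, z*(-5) - 4)*(-14 - U) = (13 + (-12*(-5) - 4)/2)*(-14 - 1*5) = (13 + (60 - 4)/2)*(-14 - 5) = (13 + (½)*56)*(-19) = (13 + 28)*(-19) = 41*(-19) = -779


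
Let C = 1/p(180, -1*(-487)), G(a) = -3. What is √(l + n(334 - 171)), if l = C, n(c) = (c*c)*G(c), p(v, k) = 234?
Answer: I*√484937362/78 ≈ 282.32*I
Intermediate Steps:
n(c) = -3*c² (n(c) = (c*c)*(-3) = c²*(-3) = -3*c²)
C = 1/234 ≈ 0.0042735
l = 1/234 ≈ 0.0042735
√(l + n(334 - 171)) = √(1/234 - 3*(334 - 171)²) = √(1/234 - 3*163²) = √(1/234 - 3*26569) = √(1/234 - 79707) = √(-18651437/234) = I*√484937362/78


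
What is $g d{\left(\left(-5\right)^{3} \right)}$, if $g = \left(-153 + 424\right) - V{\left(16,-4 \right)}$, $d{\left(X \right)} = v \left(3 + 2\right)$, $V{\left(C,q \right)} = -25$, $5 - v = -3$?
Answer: $11840$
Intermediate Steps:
$v = 8$ ($v = 5 - -3 = 5 + 3 = 8$)
$d{\left(X \right)} = 40$ ($d{\left(X \right)} = 8 \left(3 + 2\right) = 8 \cdot 5 = 40$)
$g = 296$ ($g = \left(-153 + 424\right) - -25 = 271 + 25 = 296$)
$g d{\left(\left(-5\right)^{3} \right)} = 296 \cdot 40 = 11840$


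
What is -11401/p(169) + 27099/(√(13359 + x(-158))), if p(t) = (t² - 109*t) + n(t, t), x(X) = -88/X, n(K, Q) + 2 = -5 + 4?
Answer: -11401/10137 + 27099*√493355/81185 ≈ 233.33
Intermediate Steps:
n(K, Q) = -3 (n(K, Q) = -2 + (-5 + 4) = -2 - 1 = -3)
p(t) = -3 + t² - 109*t (p(t) = (t² - 109*t) - 3 = -3 + t² - 109*t)
-11401/p(169) + 27099/(√(13359 + x(-158))) = -11401/(-3 + 169² - 109*169) + 27099/(√(13359 - 88/(-158))) = -11401/(-3 + 28561 - 18421) + 27099/(√(13359 - 88*(-1/158))) = -11401/10137 + 27099/(√(13359 + 44/79)) = -11401*1/10137 + 27099/(√(1055405/79)) = -11401/10137 + 27099/((13*√493355/79)) = -11401/10137 + 27099*(√493355/81185) = -11401/10137 + 27099*√493355/81185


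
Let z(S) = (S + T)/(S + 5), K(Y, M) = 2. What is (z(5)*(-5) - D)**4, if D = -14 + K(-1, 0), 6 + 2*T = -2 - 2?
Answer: 20736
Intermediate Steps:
T = -5 (T = -3 + (-2 - 2)/2 = -3 + (1/2)*(-4) = -3 - 2 = -5)
D = -12 (D = -14 + 2 = -12)
z(S) = (-5 + S)/(5 + S) (z(S) = (S - 5)/(S + 5) = (-5 + S)/(5 + S))
(z(5)*(-5) - D)**4 = (((-5 + 5)/(5 + 5))*(-5) - 1*(-12))**4 = ((0/10)*(-5) + 12)**4 = (((1/10)*0)*(-5) + 12)**4 = (0*(-5) + 12)**4 = (0 + 12)**4 = 12**4 = 20736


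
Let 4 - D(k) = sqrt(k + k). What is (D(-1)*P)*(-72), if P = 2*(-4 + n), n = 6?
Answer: -1152 + 288*I*sqrt(2) ≈ -1152.0 + 407.29*I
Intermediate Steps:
D(k) = 4 - sqrt(2)*sqrt(k) (D(k) = 4 - sqrt(k + k) = 4 - sqrt(2*k) = 4 - sqrt(2)*sqrt(k))
P = 4 (P = 2*(-4 + 6) = 2*2 = 4)
(D(-1)*P)*(-72) = ((4 - sqrt(2)*sqrt(-1))*4)*(-72) = ((4 - sqrt(2)*I)*4)*(-72) = ((4 - I*sqrt(2))*4)*(-72) = (16 - 4*I*sqrt(2))*(-72) = -1152 + 288*I*sqrt(2)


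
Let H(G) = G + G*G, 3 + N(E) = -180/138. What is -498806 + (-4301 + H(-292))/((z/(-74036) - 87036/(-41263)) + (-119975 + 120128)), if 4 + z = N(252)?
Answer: -5430606530142540354/10898575358933 ≈ -4.9829e+5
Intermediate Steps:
N(E) = -99/23 (N(E) = -3 - 180/138 = -3 - 180*1/138 = -3 - 30/23 = -99/23)
z = -191/23 (z = -4 - 99/23 = -191/23 ≈ -8.3044)
H(G) = G + G²
-498806 + (-4301 + H(-292))/((z/(-74036) - 87036/(-41263)) + (-119975 + 120128)) = -498806 + (-4301 - 292*(1 - 292))/((-191/23/(-74036) - 87036/(-41263)) + (-119975 + 120128)) = -498806 + (-4301 - 292*(-291))/((-191/23*(-1/74036) - 87036*(-1/41263)) + 153) = -498806 + (-4301 + 84972)/((191/1702828 + 87036/41263) + 153) = -498806 + 80671/(148215219041/70263791764 + 153) = -498806 + 80671/(10898575358933/70263791764) = -498806 + 80671*(70263791764/10898575358933) = -498806 + 5668250345393644/10898575358933 = -5430606530142540354/10898575358933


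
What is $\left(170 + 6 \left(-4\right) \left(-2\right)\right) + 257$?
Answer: $475$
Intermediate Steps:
$\left(170 + 6 \left(-4\right) \left(-2\right)\right) + 257 = \left(170 - -48\right) + 257 = \left(170 + 48\right) + 257 = 218 + 257 = 475$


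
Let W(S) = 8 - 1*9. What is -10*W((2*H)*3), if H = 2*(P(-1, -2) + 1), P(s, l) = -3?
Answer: 10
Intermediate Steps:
H = -4 (H = 2*(-3 + 1) = 2*(-2) = -4)
W(S) = -1 (W(S) = 8 - 9 = -1)
-10*W((2*H)*3) = -10*(-1) = 10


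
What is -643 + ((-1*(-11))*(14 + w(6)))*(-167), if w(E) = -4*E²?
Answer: 238167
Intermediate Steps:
-643 + ((-1*(-11))*(14 + w(6)))*(-167) = -643 + ((-1*(-11))*(14 - 4*6²))*(-167) = -643 + (11*(14 - 4*36))*(-167) = -643 + (11*(14 - 144))*(-167) = -643 + (11*(-130))*(-167) = -643 - 1430*(-167) = -643 + 238810 = 238167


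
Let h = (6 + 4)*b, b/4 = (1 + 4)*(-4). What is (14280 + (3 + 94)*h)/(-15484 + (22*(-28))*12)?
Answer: 15830/5719 ≈ 2.7680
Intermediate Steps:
b = -80 (b = 4*((1 + 4)*(-4)) = 4*(5*(-4)) = 4*(-20) = -80)
h = -800 (h = (6 + 4)*(-80) = 10*(-80) = -800)
(14280 + (3 + 94)*h)/(-15484 + (22*(-28))*12) = (14280 + (3 + 94)*(-800))/(-15484 + (22*(-28))*12) = (14280 + 97*(-800))/(-15484 - 616*12) = (14280 - 77600)/(-15484 - 7392) = -63320/(-22876) = -63320*(-1/22876) = 15830/5719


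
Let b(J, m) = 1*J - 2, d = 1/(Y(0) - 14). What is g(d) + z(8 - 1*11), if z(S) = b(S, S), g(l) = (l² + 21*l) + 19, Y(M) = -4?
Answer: 4159/324 ≈ 12.836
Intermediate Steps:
d = -1/18 (d = 1/(-4 - 14) = 1/(-18) = -1/18 ≈ -0.055556)
b(J, m) = -2 + J (b(J, m) = J - 2 = -2 + J)
g(l) = 19 + l² + 21*l
z(S) = -2 + S
g(d) + z(8 - 1*11) = (19 + (-1/18)² + 21*(-1/18)) + (-2 + (8 - 1*11)) = (19 + 1/324 - 7/6) + (-2 + (8 - 11)) = 5779/324 + (-2 - 3) = 5779/324 - 5 = 4159/324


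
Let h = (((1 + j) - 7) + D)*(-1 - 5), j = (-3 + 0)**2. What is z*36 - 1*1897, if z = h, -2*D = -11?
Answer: -3733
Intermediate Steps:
j = 9 (j = (-3)**2 = 9)
D = 11/2 (D = -1/2*(-11) = 11/2 ≈ 5.5000)
h = -51 (h = (((1 + 9) - 7) + 11/2)*(-1 - 5) = ((10 - 7) + 11/2)*(-6) = (3 + 11/2)*(-6) = (17/2)*(-6) = -51)
z = -51
z*36 - 1*1897 = -51*36 - 1*1897 = -1836 - 1897 = -3733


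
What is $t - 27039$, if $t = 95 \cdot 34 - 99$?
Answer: $-23908$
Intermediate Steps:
$t = 3131$ ($t = 3230 - 99 = 3131$)
$t - 27039 = 3131 - 27039 = -23908$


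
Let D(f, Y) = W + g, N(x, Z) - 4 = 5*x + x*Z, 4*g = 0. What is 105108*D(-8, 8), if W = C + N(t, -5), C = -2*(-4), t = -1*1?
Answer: 1261296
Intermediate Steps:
t = -1
g = 0 (g = (¼)*0 = 0)
N(x, Z) = 4 + 5*x + Z*x (N(x, Z) = 4 + (5*x + x*Z) = 4 + (5*x + Z*x) = 4 + 5*x + Z*x)
C = 8
W = 12 (W = 8 + (4 + 5*(-1) - 5*(-1)) = 8 + (4 - 5 + 5) = 8 + 4 = 12)
D(f, Y) = 12 (D(f, Y) = 12 + 0 = 12)
105108*D(-8, 8) = 105108*12 = 1261296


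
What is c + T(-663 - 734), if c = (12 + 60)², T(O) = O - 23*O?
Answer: 35918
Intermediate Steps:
T(O) = -22*O
c = 5184 (c = 72² = 5184)
c + T(-663 - 734) = 5184 - 22*(-663 - 734) = 5184 - 22*(-1397) = 5184 + 30734 = 35918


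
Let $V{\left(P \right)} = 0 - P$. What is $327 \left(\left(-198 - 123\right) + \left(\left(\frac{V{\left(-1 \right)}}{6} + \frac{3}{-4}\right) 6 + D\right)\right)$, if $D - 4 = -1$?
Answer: $- \frac{210261}{2} \approx -1.0513 \cdot 10^{5}$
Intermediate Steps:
$D = 3$ ($D = 4 - 1 = 3$)
$V{\left(P \right)} = - P$
$327 \left(\left(-198 - 123\right) + \left(\left(\frac{V{\left(-1 \right)}}{6} + \frac{3}{-4}\right) 6 + D\right)\right) = 327 \left(\left(-198 - 123\right) + \left(\left(\frac{\left(-1\right) \left(-1\right)}{6} + \frac{3}{-4}\right) 6 + 3\right)\right) = 327 \left(-321 + \left(\left(1 \cdot \frac{1}{6} + 3 \left(- \frac{1}{4}\right)\right) 6 + 3\right)\right) = 327 \left(-321 + \left(\left(\frac{1}{6} - \frac{3}{4}\right) 6 + 3\right)\right) = 327 \left(-321 + \left(\left(- \frac{7}{12}\right) 6 + 3\right)\right) = 327 \left(-321 + \left(- \frac{7}{2} + 3\right)\right) = 327 \left(-321 - \frac{1}{2}\right) = 327 \left(- \frac{643}{2}\right) = - \frac{210261}{2}$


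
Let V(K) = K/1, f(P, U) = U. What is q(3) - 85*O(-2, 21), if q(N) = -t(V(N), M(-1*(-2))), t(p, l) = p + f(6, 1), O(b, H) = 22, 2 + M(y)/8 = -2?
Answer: -1874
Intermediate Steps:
M(y) = -32 (M(y) = -16 + 8*(-2) = -16 - 16 = -32)
V(K) = K (V(K) = K*1 = K)
t(p, l) = 1 + p (t(p, l) = p + 1 = 1 + p)
q(N) = -1 - N (q(N) = -(1 + N) = -1 - N)
q(3) - 85*O(-2, 21) = (-1 - 1*3) - 85*22 = (-1 - 3) - 1870 = -4 - 1870 = -1874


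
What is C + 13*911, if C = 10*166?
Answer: 13503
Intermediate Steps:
C = 1660
C + 13*911 = 1660 + 13*911 = 1660 + 11843 = 13503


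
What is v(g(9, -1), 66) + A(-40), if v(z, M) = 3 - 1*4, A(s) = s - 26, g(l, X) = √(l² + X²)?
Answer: -67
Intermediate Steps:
g(l, X) = √(X² + l²)
A(s) = -26 + s
v(z, M) = -1 (v(z, M) = 3 - 4 = -1)
v(g(9, -1), 66) + A(-40) = -1 + (-26 - 40) = -1 - 66 = -67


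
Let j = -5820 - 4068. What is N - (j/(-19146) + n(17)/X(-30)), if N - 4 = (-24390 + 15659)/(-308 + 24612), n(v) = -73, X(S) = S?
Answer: 803816309/1163310960 ≈ 0.69097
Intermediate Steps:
j = -9888
N = 88485/24304 (N = 4 + (-24390 + 15659)/(-308 + 24612) = 4 - 8731/24304 = 88485/24304 ≈ 3.6408)
N - (j/(-19146) + n(17)/X(-30)) = 88485/24304 - (-9888/(-19146) - 73/(-30)) = 88485/24304 - (-9888*(-1/19146) - 73*(-1/30)) = 88485/24304 - (1648/3191 + 73/30) = 88485/24304 - 1*282383/95730 = 88485/24304 - 282383/95730 = 803816309/1163310960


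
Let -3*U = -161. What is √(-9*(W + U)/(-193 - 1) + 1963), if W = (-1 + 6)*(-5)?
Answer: 2*√4620595/97 ≈ 44.321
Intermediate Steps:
W = -25 (W = 5*(-5) = -25)
U = 161/3 (U = -⅓*(-161) = 161/3 ≈ 53.667)
√(-9*(W + U)/(-193 - 1) + 1963) = √(-9*(-25 + 161/3)/(-193 - 1) + 1963) = √(-258/(-194) + 1963) = √(-258*(-1)/194 + 1963) = √(-9*(-43/291) + 1963) = √(129/97 + 1963) = √(190540/97) = 2*√4620595/97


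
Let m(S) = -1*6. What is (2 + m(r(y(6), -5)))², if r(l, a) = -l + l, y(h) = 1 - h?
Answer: 16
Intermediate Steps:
r(l, a) = 0
m(S) = -6
(2 + m(r(y(6), -5)))² = (2 - 6)² = (-4)² = 16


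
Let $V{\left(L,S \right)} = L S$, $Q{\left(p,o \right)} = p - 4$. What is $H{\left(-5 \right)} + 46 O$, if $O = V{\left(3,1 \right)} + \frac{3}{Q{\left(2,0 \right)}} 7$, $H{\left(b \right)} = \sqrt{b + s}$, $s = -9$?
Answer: $-345 + i \sqrt{14} \approx -345.0 + 3.7417 i$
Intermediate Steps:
$Q{\left(p,o \right)} = -4 + p$ ($Q{\left(p,o \right)} = p - 4 = -4 + p$)
$H{\left(b \right)} = \sqrt{-9 + b}$ ($H{\left(b \right)} = \sqrt{b - 9} = \sqrt{-9 + b}$)
$O = - \frac{15}{2}$ ($O = 3 \cdot 1 + \frac{3}{-4 + 2} \cdot 7 = 3 + \frac{3}{-2} \cdot 7 = 3 + 3 \left(- \frac{1}{2}\right) 7 = 3 - \frac{21}{2} = - \frac{15}{2} \approx -7.5$)
$H{\left(-5 \right)} + 46 O = \sqrt{-9 - 5} + 46 \left(- \frac{15}{2}\right) = \sqrt{-14} - 345 = i \sqrt{14} - 345 = -345 + i \sqrt{14}$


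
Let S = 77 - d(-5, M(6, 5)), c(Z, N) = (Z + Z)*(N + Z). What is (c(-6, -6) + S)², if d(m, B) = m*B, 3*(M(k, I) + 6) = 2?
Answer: 339889/9 ≈ 37765.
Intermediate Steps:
c(Z, N) = 2*Z*(N + Z) (c(Z, N) = (2*Z)*(N + Z) = 2*Z*(N + Z))
M(k, I) = -16/3 (M(k, I) = -6 + (⅓)*2 = -6 + ⅔ = -16/3)
d(m, B) = B*m
S = 151/3 (S = 77 - (-16)*(-5)/3 = 77 - 1*80/3 = 77 - 80/3 = 151/3 ≈ 50.333)
(c(-6, -6) + S)² = (2*(-6)*(-6 - 6) + 151/3)² = (2*(-6)*(-12) + 151/3)² = (144 + 151/3)² = (583/3)² = 339889/9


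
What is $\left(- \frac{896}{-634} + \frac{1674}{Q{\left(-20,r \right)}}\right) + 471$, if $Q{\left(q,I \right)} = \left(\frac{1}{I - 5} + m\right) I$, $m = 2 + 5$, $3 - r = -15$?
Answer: $\frac{14160713}{29164} \approx 485.55$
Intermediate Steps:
$r = 18$ ($r = 3 - -15 = 3 + 15 = 18$)
$m = 7$
$Q{\left(q,I \right)} = I \left(7 + \frac{1}{-5 + I}\right)$ ($Q{\left(q,I \right)} = \left(\frac{1}{I - 5} + 7\right) I = \left(\frac{1}{-5 + I} + 7\right) I = \left(7 + \frac{1}{-5 + I}\right) I = I \left(7 + \frac{1}{-5 + I}\right)$)
$\left(- \frac{896}{-634} + \frac{1674}{Q{\left(-20,r \right)}}\right) + 471 = \left(- \frac{896}{-634} + \frac{1674}{18 \frac{1}{-5 + 18} \left(-34 + 7 \cdot 18\right)}\right) + 471 = \left(\left(-896\right) \left(- \frac{1}{634}\right) + \frac{1674}{18 \cdot \frac{1}{13} \left(-34 + 126\right)}\right) + 471 = \left(\frac{448}{317} + \frac{1674}{18 \cdot \frac{1}{13} \cdot 92}\right) + 471 = \left(\frac{448}{317} + \frac{1674}{\frac{1656}{13}}\right) + 471 = \left(\frac{448}{317} + 1674 \cdot \frac{13}{1656}\right) + 471 = \left(\frac{448}{317} + \frac{1209}{92}\right) + 471 = \frac{424469}{29164} + 471 = \frac{14160713}{29164}$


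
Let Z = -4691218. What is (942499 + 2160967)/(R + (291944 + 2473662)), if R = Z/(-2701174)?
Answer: 598785833506/533599122333 ≈ 1.1222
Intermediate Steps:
R = 335087/192941 (R = -4691218/(-2701174) = -4691218*(-1/2701174) = 335087/192941 ≈ 1.7367)
(942499 + 2160967)/(R + (291944 + 2473662)) = (942499 + 2160967)/(335087/192941 + (291944 + 2473662)) = 3103466/(335087/192941 + 2765606) = 3103466/(533599122333/192941) = 3103466*(192941/533599122333) = 598785833506/533599122333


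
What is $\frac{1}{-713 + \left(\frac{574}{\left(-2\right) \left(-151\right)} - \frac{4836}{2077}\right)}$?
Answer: $- \frac{10117}{7217748} \approx -0.0014017$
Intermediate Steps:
$\frac{1}{-713 + \left(\frac{574}{\left(-2\right) \left(-151\right)} - \frac{4836}{2077}\right)} = \frac{1}{-713 + \left(\frac{574}{302} - \frac{156}{67}\right)} = \frac{1}{-713 + \left(574 \cdot \frac{1}{302} - \frac{156}{67}\right)} = \frac{1}{-713 + \left(\frac{287}{151} - \frac{156}{67}\right)} = \frac{1}{-713 - \frac{4327}{10117}} = \frac{1}{- \frac{7217748}{10117}} = - \frac{10117}{7217748}$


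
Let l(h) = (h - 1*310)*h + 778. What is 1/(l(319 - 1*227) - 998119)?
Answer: -1/1017397 ≈ -9.8290e-7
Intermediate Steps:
l(h) = 778 + h*(-310 + h) (l(h) = (h - 310)*h + 778 = (-310 + h)*h + 778 = h*(-310 + h) + 778 = 778 + h*(-310 + h))
1/(l(319 - 1*227) - 998119) = 1/((778 + (319 - 1*227)² - 310*(319 - 1*227)) - 998119) = 1/((778 + (319 - 227)² - 310*(319 - 227)) - 998119) = 1/((778 + 92² - 310*92) - 998119) = 1/((778 + 8464 - 28520) - 998119) = 1/(-19278 - 998119) = 1/(-1017397) = -1/1017397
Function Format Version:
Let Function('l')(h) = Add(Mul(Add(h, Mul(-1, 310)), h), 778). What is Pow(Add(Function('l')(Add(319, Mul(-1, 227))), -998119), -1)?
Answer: Rational(-1, 1017397) ≈ -9.8290e-7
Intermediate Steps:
Function('l')(h) = Add(778, Mul(h, Add(-310, h))) (Function('l')(h) = Add(Mul(Add(h, -310), h), 778) = Add(Mul(Add(-310, h), h), 778) = Add(Mul(h, Add(-310, h)), 778) = Add(778, Mul(h, Add(-310, h))))
Pow(Add(Function('l')(Add(319, Mul(-1, 227))), -998119), -1) = Pow(Add(Add(778, Pow(Add(319, Mul(-1, 227)), 2), Mul(-310, Add(319, Mul(-1, 227)))), -998119), -1) = Pow(Add(Add(778, Pow(Add(319, -227), 2), Mul(-310, Add(319, -227))), -998119), -1) = Pow(Add(Add(778, Pow(92, 2), Mul(-310, 92)), -998119), -1) = Pow(Add(Add(778, 8464, -28520), -998119), -1) = Pow(Add(-19278, -998119), -1) = Pow(-1017397, -1) = Rational(-1, 1017397)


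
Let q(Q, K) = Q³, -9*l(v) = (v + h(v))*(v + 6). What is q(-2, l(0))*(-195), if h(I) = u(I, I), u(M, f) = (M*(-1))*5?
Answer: 1560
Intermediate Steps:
u(M, f) = -5*M (u(M, f) = -M*5 = -5*M)
h(I) = -5*I
l(v) = 4*v*(6 + v)/9 (l(v) = -(v - 5*v)*(v + 6)/9 = -(-4*v)*(6 + v)/9 = -(-4)*v*(6 + v)/9 = 4*v*(6 + v)/9)
q(-2, l(0))*(-195) = (-2)³*(-195) = -8*(-195) = 1560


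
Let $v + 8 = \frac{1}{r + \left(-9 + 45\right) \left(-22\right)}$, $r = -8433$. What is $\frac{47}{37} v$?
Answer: $- \frac{3468647}{341325} \approx -10.162$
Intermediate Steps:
$v = - \frac{73801}{9225}$ ($v = -8 + \frac{1}{-8433 + \left(-9 + 45\right) \left(-22\right)} = -8 + \frac{1}{-8433 + 36 \left(-22\right)} = -8 + \frac{1}{-8433 - 792} = -8 + \frac{1}{-9225} = -8 - \frac{1}{9225} = - \frac{73801}{9225} \approx -8.0001$)
$\frac{47}{37} v = \frac{47}{37} \left(- \frac{73801}{9225}\right) = - \frac{3468647}{341325}$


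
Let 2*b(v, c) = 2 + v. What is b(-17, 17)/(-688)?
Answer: 15/1376 ≈ 0.010901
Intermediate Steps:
b(v, c) = 1 + v/2 (b(v, c) = (2 + v)/2 = 1 + v/2)
b(-17, 17)/(-688) = (1 + (1/2)*(-17))/(-688) = (1 - 17/2)*(-1/688) = -15/2*(-1/688) = 15/1376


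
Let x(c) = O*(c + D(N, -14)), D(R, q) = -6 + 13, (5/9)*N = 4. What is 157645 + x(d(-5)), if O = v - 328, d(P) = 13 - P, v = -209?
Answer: 144220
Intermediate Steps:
N = 36/5 (N = (9/5)*4 = 36/5 ≈ 7.2000)
D(R, q) = 7
O = -537 (O = -209 - 328 = -537)
x(c) = -3759 - 537*c (x(c) = -537*(c + 7) = -537*(7 + c) = -3759 - 537*c)
157645 + x(d(-5)) = 157645 + (-3759 - 537*(13 - 1*(-5))) = 157645 + (-3759 - 537*(13 + 5)) = 157645 + (-3759 - 537*18) = 157645 + (-3759 - 9666) = 157645 - 13425 = 144220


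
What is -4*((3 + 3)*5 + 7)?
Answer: -148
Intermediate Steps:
-4*((3 + 3)*5 + 7) = -4*(6*5 + 7) = -4*(30 + 7) = -4*37 = -148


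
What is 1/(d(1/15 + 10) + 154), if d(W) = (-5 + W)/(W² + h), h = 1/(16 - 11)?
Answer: 11423/1759712 ≈ 0.0064914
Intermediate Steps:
h = ⅕ (h = 1/5 = ⅕ ≈ 0.20000)
d(W) = (-5 + W)/(⅕ + W²) (d(W) = (-5 + W)/(W² + ⅕) = (-5 + W)/(⅕ + W²))
1/(d(1/15 + 10) + 154) = 1/(5*(-5 + (1/15 + 10))/(1 + 5*(1/15 + 10)²) + 154) = 1/(5*(-5 + 151/15)/(1 + 5*(151/15)²) + 154) = 1/(5*(76/15)/(1 + 5*(22801/225)) + 154) = 1/(5*(76/15)/(1 + 22801/45) + 154) = 1/(5*(76/15)/(22846/45) + 154) = 1/(5*(45/22846)*(76/15) + 154) = 1/(570/11423 + 154) = 1/(1759712/11423) = 11423/1759712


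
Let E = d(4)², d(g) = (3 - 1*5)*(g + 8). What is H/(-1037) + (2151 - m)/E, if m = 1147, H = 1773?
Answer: 4975/149328 ≈ 0.033316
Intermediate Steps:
d(g) = -16 - 2*g (d(g) = (3 - 5)*(8 + g) = -2*(8 + g) = -16 - 2*g)
E = 576 (E = (-16 - 2*4)² = (-16 - 8)² = (-24)² = 576)
H/(-1037) + (2151 - m)/E = 1773/(-1037) + (2151 - 1*1147)/576 = 1773*(-1/1037) + (2151 - 1147)*(1/576) = -1773/1037 + 1004*(1/576) = -1773/1037 + 251/144 = 4975/149328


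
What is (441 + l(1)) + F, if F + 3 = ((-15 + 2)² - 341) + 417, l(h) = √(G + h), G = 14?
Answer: 683 + √15 ≈ 686.87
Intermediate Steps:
l(h) = √(14 + h)
F = 242 (F = -3 + (((-15 + 2)² - 341) + 417) = -3 + (((-13)² - 341) + 417) = -3 + ((169 - 341) + 417) = -3 + (-172 + 417) = -3 + 245 = 242)
(441 + l(1)) + F = (441 + √(14 + 1)) + 242 = (441 + √15) + 242 = 683 + √15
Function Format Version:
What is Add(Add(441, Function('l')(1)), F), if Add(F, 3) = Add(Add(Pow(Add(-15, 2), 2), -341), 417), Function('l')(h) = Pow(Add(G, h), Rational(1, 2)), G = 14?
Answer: Add(683, Pow(15, Rational(1, 2))) ≈ 686.87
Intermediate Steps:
Function('l')(h) = Pow(Add(14, h), Rational(1, 2))
F = 242 (F = Add(-3, Add(Add(Pow(Add(-15, 2), 2), -341), 417)) = Add(-3, Add(Add(Pow(-13, 2), -341), 417)) = Add(-3, Add(Add(169, -341), 417)) = Add(-3, Add(-172, 417)) = Add(-3, 245) = 242)
Add(Add(441, Function('l')(1)), F) = Add(Add(441, Pow(Add(14, 1), Rational(1, 2))), 242) = Add(Add(441, Pow(15, Rational(1, 2))), 242) = Add(683, Pow(15, Rational(1, 2)))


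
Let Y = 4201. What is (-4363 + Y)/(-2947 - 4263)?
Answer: 81/3605 ≈ 0.022469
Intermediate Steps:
(-4363 + Y)/(-2947 - 4263) = (-4363 + 4201)/(-2947 - 4263) = -162/(-7210) = -162*(-1/7210) = 81/3605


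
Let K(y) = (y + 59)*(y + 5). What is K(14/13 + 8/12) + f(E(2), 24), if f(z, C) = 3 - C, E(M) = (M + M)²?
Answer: 591106/1521 ≈ 388.63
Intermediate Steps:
E(M) = 4*M² (E(M) = (2*M)² = 4*M²)
K(y) = (5 + y)*(59 + y) (K(y) = (59 + y)*(5 + y) = (5 + y)*(59 + y))
K(14/13 + 8/12) + f(E(2), 24) = (295 + (14/13 + 8/12)² + 64*(14/13 + 8/12)) + (3 - 1*24) = (295 + (14*(1/13) + 8*(1/12))² + 64*(14*(1/13) + 8*(1/12))) + (3 - 24) = (295 + (14/13 + ⅔)² + 64*(14/13 + ⅔)) - 21 = (295 + (68/39)² + 64*(68/39)) - 21 = (295 + 4624/1521 + 4352/39) - 21 = 623047/1521 - 21 = 591106/1521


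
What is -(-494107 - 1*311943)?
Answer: 806050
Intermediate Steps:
-(-494107 - 1*311943) = -(-494107 - 311943) = -1*(-806050) = 806050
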